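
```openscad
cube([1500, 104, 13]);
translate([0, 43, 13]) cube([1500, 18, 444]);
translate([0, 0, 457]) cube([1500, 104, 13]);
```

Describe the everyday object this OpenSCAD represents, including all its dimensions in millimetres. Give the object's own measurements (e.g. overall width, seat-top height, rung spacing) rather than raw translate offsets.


An I-beam lying along x, 1500 mm long. Overall section height 470 mm. Two flanges 104 mm wide (y) and 13 mm thick, one on the floor and one at the top; a web 18 mm thick runs between them, centred on the flange width.


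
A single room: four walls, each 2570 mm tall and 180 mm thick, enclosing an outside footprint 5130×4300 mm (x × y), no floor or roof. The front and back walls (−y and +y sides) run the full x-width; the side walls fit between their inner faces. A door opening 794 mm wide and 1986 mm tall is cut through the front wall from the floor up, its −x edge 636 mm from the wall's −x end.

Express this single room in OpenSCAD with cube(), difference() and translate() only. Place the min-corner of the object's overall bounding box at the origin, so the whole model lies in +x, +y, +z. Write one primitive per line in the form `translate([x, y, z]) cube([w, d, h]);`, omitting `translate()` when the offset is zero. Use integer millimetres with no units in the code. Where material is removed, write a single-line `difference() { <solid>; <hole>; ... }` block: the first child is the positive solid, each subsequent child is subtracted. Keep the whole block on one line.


difference() { cube([5130, 180, 2570]); translate([636, 0, 0]) cube([794, 180, 1986]); }
translate([0, 4120, 0]) cube([5130, 180, 2570]);
translate([0, 180, 0]) cube([180, 3940, 2570]);
translate([4950, 180, 0]) cube([180, 3940, 2570]);


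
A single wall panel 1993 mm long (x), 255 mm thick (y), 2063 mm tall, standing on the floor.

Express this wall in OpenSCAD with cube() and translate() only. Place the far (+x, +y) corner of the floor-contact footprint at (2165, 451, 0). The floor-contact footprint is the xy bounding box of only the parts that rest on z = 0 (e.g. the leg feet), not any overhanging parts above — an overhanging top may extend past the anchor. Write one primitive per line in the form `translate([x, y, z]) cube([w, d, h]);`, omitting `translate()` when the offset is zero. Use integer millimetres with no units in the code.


translate([172, 196, 0]) cube([1993, 255, 2063]);


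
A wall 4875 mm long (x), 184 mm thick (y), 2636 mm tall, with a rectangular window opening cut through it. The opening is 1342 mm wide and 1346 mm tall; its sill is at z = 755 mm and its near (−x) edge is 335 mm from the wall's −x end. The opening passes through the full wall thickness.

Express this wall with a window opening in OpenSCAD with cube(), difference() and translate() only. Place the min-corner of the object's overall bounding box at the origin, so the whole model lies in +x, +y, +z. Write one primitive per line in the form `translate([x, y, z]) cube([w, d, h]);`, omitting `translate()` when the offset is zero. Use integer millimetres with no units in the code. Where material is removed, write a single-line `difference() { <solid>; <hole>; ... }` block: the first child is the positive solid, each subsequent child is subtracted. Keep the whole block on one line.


difference() { cube([4875, 184, 2636]); translate([335, 0, 755]) cube([1342, 184, 1346]); }


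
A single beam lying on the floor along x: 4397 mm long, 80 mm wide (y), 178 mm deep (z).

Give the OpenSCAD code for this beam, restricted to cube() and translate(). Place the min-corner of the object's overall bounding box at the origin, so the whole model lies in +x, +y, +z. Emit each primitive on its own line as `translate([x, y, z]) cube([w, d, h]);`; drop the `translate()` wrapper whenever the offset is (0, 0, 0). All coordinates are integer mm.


cube([4397, 80, 178]);


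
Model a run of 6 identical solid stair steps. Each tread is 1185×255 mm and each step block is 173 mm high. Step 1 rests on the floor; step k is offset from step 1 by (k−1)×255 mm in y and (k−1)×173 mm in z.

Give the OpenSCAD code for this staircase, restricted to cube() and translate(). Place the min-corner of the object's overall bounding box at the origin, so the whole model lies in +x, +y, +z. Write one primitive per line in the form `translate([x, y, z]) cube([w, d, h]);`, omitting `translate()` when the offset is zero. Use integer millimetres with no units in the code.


cube([1185, 255, 173]);
translate([0, 255, 173]) cube([1185, 255, 173]);
translate([0, 510, 346]) cube([1185, 255, 173]);
translate([0, 765, 519]) cube([1185, 255, 173]);
translate([0, 1020, 692]) cube([1185, 255, 173]);
translate([0, 1275, 865]) cube([1185, 255, 173]);


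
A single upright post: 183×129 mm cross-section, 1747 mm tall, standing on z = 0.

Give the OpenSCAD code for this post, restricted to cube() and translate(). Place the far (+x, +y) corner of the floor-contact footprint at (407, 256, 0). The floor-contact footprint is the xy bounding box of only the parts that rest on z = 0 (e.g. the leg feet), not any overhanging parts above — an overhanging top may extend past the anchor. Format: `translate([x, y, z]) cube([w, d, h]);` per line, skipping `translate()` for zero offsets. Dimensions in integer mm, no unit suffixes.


translate([224, 127, 0]) cube([183, 129, 1747]);


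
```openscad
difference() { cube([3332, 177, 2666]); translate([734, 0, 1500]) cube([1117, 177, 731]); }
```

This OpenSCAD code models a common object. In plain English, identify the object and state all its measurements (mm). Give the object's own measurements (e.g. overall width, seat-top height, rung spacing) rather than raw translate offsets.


A wall 3332 mm long (x), 177 mm thick (y), 2666 mm tall, with a rectangular window opening cut through it. The opening is 1117 mm wide and 731 mm tall; its sill is at z = 1500 mm and its near (−x) edge is 734 mm from the wall's −x end. The opening passes through the full wall thickness.


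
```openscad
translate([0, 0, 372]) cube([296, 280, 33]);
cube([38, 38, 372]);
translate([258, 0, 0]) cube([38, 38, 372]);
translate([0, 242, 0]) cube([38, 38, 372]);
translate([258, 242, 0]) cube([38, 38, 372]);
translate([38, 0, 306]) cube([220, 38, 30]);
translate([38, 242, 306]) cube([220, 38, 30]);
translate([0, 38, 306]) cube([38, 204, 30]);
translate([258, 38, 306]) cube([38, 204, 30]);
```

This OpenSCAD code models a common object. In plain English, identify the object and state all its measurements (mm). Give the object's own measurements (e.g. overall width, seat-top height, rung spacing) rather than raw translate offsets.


A four-legged stool. The seat is a 296×280×33 mm slab whose top surface is at z = 405 mm; four square legs, each 38×38 mm in cross-section, run from the floor (z = 0) to the underside of the seat, each flush with a corner of the seat. Four stretchers, 38 mm wide and 30 mm tall, connect adjacent legs with their undersides at z = 306 mm, each running between the inner faces of the legs it joins and aligned with the legs' outer faces on the other axis.


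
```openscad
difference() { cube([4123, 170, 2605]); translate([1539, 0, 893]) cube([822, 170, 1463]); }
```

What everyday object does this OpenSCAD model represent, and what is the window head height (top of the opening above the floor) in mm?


A wall with a window opening. The window head height is 2356 mm.

A wall with a rectangular opening subtracted — a window. Sill at z = 893, opening 1463 mm tall, so the head is at 893 + 1463 = 2356 mm.


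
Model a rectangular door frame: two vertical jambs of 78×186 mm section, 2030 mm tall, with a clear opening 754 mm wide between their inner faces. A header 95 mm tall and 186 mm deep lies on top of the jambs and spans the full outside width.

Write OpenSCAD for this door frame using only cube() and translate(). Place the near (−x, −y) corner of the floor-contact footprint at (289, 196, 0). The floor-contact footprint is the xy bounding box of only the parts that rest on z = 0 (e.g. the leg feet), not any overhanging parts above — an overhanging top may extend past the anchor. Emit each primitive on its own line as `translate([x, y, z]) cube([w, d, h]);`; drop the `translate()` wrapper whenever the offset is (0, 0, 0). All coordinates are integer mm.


translate([289, 196, 0]) cube([78, 186, 2030]);
translate([1121, 196, 0]) cube([78, 186, 2030]);
translate([289, 196, 2030]) cube([910, 186, 95]);


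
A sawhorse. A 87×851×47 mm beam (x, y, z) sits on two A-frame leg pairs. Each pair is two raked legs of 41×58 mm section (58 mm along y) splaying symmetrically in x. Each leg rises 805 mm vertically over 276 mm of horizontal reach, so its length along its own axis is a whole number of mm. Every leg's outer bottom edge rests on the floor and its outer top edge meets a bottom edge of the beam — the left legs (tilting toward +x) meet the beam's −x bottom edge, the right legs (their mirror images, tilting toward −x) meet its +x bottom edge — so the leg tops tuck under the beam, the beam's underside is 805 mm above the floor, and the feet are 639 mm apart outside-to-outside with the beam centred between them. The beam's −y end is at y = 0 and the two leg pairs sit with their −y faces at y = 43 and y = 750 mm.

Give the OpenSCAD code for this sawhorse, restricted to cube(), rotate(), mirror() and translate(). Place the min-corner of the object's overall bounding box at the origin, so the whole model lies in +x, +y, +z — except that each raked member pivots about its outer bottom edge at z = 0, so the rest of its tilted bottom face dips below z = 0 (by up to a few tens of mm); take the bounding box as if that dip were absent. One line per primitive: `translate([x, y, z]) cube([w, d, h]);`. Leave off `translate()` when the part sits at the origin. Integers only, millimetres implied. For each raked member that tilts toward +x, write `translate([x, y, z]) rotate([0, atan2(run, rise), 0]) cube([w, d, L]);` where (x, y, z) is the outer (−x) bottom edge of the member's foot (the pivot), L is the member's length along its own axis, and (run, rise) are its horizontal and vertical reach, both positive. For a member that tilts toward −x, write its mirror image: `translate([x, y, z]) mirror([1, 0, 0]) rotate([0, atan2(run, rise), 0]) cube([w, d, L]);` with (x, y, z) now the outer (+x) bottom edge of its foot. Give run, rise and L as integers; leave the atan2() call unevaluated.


translate([276, 0, 805]) cube([87, 851, 47]);
translate([0, 43, 0]) rotate([0, atan2(276, 805), 0]) cube([41, 58, 851]);
translate([639, 43, 0]) mirror([1, 0, 0]) rotate([0, atan2(276, 805), 0]) cube([41, 58, 851]);
translate([0, 750, 0]) rotate([0, atan2(276, 805), 0]) cube([41, 58, 851]);
translate([639, 750, 0]) mirror([1, 0, 0]) rotate([0, atan2(276, 805), 0]) cube([41, 58, 851]);


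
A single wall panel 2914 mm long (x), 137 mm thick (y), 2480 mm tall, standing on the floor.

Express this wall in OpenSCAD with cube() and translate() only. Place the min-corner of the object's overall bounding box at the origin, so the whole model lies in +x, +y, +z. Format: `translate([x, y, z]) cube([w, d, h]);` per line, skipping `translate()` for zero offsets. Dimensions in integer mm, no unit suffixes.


cube([2914, 137, 2480]);


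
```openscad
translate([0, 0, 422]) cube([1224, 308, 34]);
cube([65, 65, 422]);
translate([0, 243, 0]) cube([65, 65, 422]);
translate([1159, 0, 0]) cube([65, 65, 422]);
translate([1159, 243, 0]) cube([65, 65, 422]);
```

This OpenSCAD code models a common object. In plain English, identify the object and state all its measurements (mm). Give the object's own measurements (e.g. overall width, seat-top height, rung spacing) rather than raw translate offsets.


A long wooden bench with a 1224 mm (x) × 308 mm (y) seat, 34 mm thick, its top surface 456 mm above the floor. Four 65 mm square legs at the seat corners, flush with the edges, run from z = 0 to the seat underside.


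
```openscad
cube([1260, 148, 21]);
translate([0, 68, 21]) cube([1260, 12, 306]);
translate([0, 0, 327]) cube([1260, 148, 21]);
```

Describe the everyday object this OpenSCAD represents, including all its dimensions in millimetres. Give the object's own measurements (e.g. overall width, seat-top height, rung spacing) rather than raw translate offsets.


An I-beam lying along x, 1260 mm long. Overall section height 348 mm. Two flanges 148 mm wide (y) and 21 mm thick, one on the floor and one at the top; a web 12 mm thick runs between them, centred on the flange width.


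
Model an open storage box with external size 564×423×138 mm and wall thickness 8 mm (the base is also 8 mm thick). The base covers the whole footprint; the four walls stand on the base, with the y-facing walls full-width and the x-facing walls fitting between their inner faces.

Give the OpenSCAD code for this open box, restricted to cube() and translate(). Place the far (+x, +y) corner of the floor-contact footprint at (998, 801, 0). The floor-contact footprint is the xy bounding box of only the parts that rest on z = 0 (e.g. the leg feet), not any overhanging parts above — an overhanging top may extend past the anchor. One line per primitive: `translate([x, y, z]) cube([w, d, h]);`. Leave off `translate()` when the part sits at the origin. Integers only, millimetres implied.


translate([434, 378, 0]) cube([564, 423, 8]);
translate([434, 378, 8]) cube([564, 8, 130]);
translate([434, 793, 8]) cube([564, 8, 130]);
translate([434, 386, 8]) cube([8, 407, 130]);
translate([990, 386, 8]) cube([8, 407, 130]);


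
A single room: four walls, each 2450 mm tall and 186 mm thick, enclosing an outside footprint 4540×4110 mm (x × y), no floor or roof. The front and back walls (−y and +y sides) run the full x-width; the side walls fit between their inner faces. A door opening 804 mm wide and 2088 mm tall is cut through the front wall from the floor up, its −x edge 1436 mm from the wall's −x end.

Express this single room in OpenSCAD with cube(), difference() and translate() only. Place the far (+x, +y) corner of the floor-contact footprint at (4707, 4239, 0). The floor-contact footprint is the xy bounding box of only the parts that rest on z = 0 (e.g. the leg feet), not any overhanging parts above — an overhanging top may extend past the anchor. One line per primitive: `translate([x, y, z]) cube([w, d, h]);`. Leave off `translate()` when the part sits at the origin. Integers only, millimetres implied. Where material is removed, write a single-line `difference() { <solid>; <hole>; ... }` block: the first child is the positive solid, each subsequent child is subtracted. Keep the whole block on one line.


difference() { translate([167, 129, 0]) cube([4540, 186, 2450]); translate([1603, 129, 0]) cube([804, 186, 2088]); }
translate([167, 4053, 0]) cube([4540, 186, 2450]);
translate([167, 315, 0]) cube([186, 3738, 2450]);
translate([4521, 315, 0]) cube([186, 3738, 2450]);


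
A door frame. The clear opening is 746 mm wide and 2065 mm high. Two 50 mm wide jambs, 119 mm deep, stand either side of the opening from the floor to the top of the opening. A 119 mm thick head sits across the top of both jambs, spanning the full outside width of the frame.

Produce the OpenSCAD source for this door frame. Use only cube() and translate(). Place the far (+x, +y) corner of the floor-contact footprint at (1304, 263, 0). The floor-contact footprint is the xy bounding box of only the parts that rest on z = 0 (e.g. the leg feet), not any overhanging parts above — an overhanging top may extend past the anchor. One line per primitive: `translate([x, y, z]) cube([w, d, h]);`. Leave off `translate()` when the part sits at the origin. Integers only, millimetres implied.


translate([458, 144, 0]) cube([50, 119, 2065]);
translate([1254, 144, 0]) cube([50, 119, 2065]);
translate([458, 144, 2065]) cube([846, 119, 119]);


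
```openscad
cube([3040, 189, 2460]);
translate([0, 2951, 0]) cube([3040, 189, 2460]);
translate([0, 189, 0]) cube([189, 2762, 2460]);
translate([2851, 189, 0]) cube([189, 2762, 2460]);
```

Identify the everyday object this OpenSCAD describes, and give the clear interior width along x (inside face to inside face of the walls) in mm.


A house (or room) frame. The interior width is 2662 mm.

Four 2460 mm walls enclosing a rectangle with no floor or roof — a room or house frame. Outside width is 3040 mm and wall thickness is 189 mm, so the interior width is 3040 − 2 × 189 = 2662 mm.


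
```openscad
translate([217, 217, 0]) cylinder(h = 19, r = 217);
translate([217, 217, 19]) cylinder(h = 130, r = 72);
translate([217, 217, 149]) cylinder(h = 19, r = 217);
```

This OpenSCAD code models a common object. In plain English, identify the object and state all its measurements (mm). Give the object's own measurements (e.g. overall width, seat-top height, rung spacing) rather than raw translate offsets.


A spool: two coaxial disc flanges of radius 217 mm and thickness 19 mm, joined by a core cylinder of radius 72 mm and height 130 mm. The lower flange rests on z = 0 and the three cylinders share a vertical axis.


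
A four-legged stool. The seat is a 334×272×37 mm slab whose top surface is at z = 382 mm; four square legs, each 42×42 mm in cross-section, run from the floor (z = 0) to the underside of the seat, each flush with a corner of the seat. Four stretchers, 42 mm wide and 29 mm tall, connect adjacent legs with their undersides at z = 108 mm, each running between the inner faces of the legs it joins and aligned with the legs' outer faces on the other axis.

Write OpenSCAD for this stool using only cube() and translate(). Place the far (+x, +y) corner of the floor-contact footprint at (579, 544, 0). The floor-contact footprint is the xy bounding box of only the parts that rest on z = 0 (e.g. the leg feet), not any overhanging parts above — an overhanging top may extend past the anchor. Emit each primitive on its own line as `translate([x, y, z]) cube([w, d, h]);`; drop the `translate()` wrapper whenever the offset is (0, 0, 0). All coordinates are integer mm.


translate([245, 272, 345]) cube([334, 272, 37]);
translate([245, 272, 0]) cube([42, 42, 345]);
translate([537, 272, 0]) cube([42, 42, 345]);
translate([245, 502, 0]) cube([42, 42, 345]);
translate([537, 502, 0]) cube([42, 42, 345]);
translate([287, 272, 108]) cube([250, 42, 29]);
translate([287, 502, 108]) cube([250, 42, 29]);
translate([245, 314, 108]) cube([42, 188, 29]);
translate([537, 314, 108]) cube([42, 188, 29]);


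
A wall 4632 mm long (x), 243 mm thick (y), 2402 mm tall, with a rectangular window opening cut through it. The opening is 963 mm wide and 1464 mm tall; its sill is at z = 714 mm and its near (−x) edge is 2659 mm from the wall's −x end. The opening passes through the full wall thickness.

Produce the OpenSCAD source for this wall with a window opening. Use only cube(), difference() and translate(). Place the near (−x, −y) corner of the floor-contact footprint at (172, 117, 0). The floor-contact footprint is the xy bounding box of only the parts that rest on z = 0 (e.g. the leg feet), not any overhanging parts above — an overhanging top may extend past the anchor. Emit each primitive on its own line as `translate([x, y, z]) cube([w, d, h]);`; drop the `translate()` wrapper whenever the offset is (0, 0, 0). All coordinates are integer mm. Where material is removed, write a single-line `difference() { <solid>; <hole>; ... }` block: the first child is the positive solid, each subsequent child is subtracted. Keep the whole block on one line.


difference() { translate([172, 117, 0]) cube([4632, 243, 2402]); translate([2831, 117, 714]) cube([963, 243, 1464]); }


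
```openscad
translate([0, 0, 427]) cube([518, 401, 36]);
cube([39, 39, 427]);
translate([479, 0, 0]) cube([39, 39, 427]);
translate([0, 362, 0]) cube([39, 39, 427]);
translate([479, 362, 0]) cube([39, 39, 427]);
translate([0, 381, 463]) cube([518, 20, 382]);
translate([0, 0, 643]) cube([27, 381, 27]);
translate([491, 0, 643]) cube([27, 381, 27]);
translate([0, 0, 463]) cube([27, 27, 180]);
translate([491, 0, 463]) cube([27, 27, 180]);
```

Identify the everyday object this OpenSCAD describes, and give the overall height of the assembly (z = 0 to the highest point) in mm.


A chair. The overall height is 845 mm.

A slab on four corner posts with a tall panel at the back — a chair. The seat slab sits at z = 427 with thickness 36, and the 382 mm backrest starts at the seat top, so the overall height is 427 + 36 + 382 = 845 mm.


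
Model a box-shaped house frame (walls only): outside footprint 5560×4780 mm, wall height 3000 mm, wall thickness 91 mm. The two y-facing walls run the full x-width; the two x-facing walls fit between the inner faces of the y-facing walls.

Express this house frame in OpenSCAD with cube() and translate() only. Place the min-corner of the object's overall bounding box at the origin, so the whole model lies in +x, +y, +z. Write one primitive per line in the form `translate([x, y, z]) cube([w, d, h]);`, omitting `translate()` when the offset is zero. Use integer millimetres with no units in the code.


cube([5560, 91, 3000]);
translate([0, 4689, 0]) cube([5560, 91, 3000]);
translate([0, 91, 0]) cube([91, 4598, 3000]);
translate([5469, 91, 0]) cube([91, 4598, 3000]);


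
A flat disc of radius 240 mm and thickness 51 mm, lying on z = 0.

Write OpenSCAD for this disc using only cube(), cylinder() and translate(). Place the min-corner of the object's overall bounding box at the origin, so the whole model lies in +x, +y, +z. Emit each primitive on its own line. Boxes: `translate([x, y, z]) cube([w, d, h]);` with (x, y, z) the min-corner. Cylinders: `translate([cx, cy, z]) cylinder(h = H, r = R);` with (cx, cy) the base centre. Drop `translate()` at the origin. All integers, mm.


translate([240, 240, 0]) cylinder(h = 51, r = 240);


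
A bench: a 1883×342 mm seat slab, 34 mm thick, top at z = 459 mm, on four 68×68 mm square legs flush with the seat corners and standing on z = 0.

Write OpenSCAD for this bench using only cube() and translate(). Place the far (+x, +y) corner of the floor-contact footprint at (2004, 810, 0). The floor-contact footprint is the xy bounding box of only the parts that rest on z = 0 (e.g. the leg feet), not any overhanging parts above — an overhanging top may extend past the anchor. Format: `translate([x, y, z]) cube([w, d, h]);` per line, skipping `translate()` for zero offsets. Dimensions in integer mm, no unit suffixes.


translate([121, 468, 425]) cube([1883, 342, 34]);
translate([121, 468, 0]) cube([68, 68, 425]);
translate([121, 742, 0]) cube([68, 68, 425]);
translate([1936, 468, 0]) cube([68, 68, 425]);
translate([1936, 742, 0]) cube([68, 68, 425]);


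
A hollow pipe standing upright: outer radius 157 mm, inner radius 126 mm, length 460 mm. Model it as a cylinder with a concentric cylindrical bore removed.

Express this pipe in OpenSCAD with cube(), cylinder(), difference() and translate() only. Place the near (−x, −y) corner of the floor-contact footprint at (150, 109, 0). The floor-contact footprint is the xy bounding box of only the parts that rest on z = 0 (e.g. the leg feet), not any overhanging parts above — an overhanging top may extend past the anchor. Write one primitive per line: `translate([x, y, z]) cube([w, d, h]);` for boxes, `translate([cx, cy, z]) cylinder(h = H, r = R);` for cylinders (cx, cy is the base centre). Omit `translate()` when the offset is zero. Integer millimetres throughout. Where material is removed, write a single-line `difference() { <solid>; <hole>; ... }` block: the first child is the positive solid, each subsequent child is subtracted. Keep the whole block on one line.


difference() { translate([307, 266, 0]) cylinder(h = 460, r = 157); translate([307, 266, 0]) cylinder(h = 460, r = 126); }


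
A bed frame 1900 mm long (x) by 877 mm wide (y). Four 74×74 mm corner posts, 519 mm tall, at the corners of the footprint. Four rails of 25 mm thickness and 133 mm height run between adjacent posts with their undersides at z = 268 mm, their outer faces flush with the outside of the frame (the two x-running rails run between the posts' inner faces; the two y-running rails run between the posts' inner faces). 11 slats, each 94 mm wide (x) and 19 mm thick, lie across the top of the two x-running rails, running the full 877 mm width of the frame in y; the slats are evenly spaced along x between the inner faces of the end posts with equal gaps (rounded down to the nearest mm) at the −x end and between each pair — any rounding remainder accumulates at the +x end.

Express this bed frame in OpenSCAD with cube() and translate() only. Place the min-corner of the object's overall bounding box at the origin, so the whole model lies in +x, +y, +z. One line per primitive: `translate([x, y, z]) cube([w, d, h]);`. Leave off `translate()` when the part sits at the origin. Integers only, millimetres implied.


cube([74, 74, 519]);
translate([0, 803, 0]) cube([74, 74, 519]);
translate([1826, 0, 0]) cube([74, 74, 519]);
translate([1826, 803, 0]) cube([74, 74, 519]);
translate([74, 0, 268]) cube([1752, 25, 133]);
translate([74, 852, 268]) cube([1752, 25, 133]);
translate([0, 74, 268]) cube([25, 729, 133]);
translate([1875, 74, 268]) cube([25, 729, 133]);
translate([133, 0, 401]) cube([94, 877, 19]);
translate([286, 0, 401]) cube([94, 877, 19]);
translate([439, 0, 401]) cube([94, 877, 19]);
translate([592, 0, 401]) cube([94, 877, 19]);
translate([745, 0, 401]) cube([94, 877, 19]);
translate([898, 0, 401]) cube([94, 877, 19]);
translate([1051, 0, 401]) cube([94, 877, 19]);
translate([1204, 0, 401]) cube([94, 877, 19]);
translate([1357, 0, 401]) cube([94, 877, 19]);
translate([1510, 0, 401]) cube([94, 877, 19]);
translate([1663, 0, 401]) cube([94, 877, 19]);


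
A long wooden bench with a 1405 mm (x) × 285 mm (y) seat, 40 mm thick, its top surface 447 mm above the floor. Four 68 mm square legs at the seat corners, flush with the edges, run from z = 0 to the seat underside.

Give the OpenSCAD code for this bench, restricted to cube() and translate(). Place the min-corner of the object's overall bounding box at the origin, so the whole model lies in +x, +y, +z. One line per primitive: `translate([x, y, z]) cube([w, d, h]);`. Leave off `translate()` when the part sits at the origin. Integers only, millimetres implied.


// leg_h = 447 − 40 = 407
translate([0, 0, 407]) cube([1405, 285, 40]);
cube([68, 68, 407]);
translate([0, 217, 0]) cube([68, 68, 407]);
translate([1337, 0, 0]) cube([68, 68, 407]);
translate([1337, 217, 0]) cube([68, 68, 407]);


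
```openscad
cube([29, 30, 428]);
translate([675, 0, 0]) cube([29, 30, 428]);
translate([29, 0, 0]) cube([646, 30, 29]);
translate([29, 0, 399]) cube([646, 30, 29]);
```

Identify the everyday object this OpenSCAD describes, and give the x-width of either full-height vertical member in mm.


A picture frame. The border width is 29 mm.

Four thin pieces enclosing a rectangular opening — a picture frame. The two full-height stiles are 428 mm tall; the top rail sits at z = 399 and is 29 mm tall, so the border above the opening is 428 − 399 = 29 mm, matching the stile x-width.


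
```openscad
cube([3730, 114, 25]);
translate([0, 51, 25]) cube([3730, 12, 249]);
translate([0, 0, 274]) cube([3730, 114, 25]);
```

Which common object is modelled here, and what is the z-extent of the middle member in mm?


An I-beam. The web height is 249 mm.

Two wide flanges with a thin centred web — an I-beam. Overall 299 mm minus two 25 mm flanges gives a web of 299 − 2·25 = 249 mm.


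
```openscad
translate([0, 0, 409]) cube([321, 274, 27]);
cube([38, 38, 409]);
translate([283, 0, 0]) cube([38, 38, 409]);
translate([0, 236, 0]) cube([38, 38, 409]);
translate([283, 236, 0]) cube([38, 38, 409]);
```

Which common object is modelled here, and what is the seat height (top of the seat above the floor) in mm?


A stool. The seat height is 436 mm.

A 321×274×27 slab at z = 409 on four corner posts — a stool. The seat top is 409 + 27 = 436 mm.


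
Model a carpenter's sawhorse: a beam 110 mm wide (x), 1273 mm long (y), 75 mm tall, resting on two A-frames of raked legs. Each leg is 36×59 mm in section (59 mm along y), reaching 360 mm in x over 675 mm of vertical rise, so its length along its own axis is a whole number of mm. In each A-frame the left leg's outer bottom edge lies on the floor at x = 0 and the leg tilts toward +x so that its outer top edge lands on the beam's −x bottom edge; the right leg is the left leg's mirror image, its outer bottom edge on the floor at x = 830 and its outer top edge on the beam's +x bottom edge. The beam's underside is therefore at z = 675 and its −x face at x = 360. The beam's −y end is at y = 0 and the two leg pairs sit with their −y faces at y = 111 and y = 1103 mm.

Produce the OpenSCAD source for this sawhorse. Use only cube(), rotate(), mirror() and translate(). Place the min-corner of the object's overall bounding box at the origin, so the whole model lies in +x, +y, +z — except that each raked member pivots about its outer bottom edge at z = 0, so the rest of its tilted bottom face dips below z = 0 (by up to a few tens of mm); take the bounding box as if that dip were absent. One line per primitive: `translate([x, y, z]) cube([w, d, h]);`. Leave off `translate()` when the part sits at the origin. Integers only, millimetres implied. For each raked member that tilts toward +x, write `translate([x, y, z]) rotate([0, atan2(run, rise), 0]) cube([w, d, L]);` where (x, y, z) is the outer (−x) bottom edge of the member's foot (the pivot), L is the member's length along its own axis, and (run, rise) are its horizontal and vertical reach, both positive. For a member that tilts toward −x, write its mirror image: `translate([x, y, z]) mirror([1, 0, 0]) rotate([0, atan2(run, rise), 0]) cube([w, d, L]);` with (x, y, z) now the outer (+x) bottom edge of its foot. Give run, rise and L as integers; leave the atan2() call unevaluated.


translate([360, 0, 675]) cube([110, 1273, 75]);
translate([0, 111, 0]) rotate([0, atan2(360, 675), 0]) cube([36, 59, 765]);
translate([830, 111, 0]) mirror([1, 0, 0]) rotate([0, atan2(360, 675), 0]) cube([36, 59, 765]);
translate([0, 1103, 0]) rotate([0, atan2(360, 675), 0]) cube([36, 59, 765]);
translate([830, 1103, 0]) mirror([1, 0, 0]) rotate([0, atan2(360, 675), 0]) cube([36, 59, 765]);


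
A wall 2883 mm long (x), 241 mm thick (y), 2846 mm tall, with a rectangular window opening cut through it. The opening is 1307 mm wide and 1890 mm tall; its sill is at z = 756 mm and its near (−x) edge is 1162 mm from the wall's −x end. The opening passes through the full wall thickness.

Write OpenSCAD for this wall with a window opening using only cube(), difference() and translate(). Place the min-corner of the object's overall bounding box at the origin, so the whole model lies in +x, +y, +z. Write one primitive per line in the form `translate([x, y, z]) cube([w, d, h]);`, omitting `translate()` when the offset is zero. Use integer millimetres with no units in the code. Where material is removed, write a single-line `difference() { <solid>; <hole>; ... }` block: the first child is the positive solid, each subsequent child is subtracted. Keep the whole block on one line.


difference() { cube([2883, 241, 2846]); translate([1162, 0, 756]) cube([1307, 241, 1890]); }


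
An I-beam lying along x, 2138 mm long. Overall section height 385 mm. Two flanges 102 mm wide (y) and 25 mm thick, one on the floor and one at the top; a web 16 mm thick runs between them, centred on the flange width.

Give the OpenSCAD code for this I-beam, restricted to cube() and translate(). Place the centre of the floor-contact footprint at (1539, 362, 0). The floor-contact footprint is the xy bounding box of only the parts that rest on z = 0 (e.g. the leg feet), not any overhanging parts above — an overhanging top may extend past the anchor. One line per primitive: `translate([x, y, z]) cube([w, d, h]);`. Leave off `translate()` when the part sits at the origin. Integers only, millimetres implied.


translate([470, 311, 0]) cube([2138, 102, 25]);
translate([470, 354, 25]) cube([2138, 16, 335]);
translate([470, 311, 360]) cube([2138, 102, 25]);


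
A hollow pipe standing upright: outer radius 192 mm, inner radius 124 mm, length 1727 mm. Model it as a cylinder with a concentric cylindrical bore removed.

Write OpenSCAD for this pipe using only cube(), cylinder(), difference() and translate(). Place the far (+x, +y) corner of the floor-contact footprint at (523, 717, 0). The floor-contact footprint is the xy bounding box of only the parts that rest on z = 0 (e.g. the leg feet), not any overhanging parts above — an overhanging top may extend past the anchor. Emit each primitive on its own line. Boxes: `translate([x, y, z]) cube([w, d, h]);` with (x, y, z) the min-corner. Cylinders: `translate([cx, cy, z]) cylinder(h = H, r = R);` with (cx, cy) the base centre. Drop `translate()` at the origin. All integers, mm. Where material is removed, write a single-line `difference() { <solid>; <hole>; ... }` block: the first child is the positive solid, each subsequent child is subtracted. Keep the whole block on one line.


difference() { translate([331, 525, 0]) cylinder(h = 1727, r = 192); translate([331, 525, 0]) cylinder(h = 1727, r = 124); }


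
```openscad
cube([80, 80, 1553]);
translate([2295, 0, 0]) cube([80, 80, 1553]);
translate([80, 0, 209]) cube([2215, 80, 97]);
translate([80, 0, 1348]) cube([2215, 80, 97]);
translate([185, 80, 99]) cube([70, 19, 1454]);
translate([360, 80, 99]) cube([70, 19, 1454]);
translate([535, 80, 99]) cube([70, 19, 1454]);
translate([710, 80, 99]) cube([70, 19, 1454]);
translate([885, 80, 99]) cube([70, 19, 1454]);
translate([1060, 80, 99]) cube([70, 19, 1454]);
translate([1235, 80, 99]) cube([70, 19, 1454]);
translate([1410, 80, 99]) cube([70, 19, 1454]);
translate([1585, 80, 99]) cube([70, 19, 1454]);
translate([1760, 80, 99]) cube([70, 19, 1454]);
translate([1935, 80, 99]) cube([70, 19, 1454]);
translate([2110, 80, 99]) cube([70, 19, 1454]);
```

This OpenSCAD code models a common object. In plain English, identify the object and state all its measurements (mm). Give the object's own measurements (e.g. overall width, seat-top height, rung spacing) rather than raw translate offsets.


A fence section. Two 80×80 mm posts, 1553 mm tall, stand on the floor with a clear span of 2215 mm between their inner faces. Two horizontal rails of 80×97 mm section span the gap between the posts with their undersides at z = 209 mm and z = 1348 mm, flush with the posts' −y face. 12 pickets, each 70 mm wide, 19 mm thick and 1454 mm tall, are fixed to the +y face of the rails with their bottoms at z = 99 mm, spaced across the span with a 105 mm gap after the −x post and between neighbouring pickets, with 115 mm left before the +x post.


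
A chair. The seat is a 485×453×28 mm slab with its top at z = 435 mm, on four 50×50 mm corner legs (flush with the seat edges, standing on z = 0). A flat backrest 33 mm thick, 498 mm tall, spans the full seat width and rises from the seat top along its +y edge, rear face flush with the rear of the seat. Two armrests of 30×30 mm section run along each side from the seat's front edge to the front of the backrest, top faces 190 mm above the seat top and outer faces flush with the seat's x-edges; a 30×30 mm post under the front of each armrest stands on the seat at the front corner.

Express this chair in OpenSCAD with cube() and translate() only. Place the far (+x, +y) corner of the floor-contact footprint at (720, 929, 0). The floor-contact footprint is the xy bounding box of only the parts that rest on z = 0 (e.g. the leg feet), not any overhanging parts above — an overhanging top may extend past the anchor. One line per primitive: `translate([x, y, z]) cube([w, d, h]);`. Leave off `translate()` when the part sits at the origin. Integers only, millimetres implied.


translate([235, 476, 407]) cube([485, 453, 28]);
translate([235, 476, 0]) cube([50, 50, 407]);
translate([670, 476, 0]) cube([50, 50, 407]);
translate([235, 879, 0]) cube([50, 50, 407]);
translate([670, 879, 0]) cube([50, 50, 407]);
translate([235, 896, 435]) cube([485, 33, 498]);
translate([235, 476, 595]) cube([30, 420, 30]);
translate([690, 476, 595]) cube([30, 420, 30]);
translate([235, 476, 435]) cube([30, 30, 160]);
translate([690, 476, 435]) cube([30, 30, 160]);


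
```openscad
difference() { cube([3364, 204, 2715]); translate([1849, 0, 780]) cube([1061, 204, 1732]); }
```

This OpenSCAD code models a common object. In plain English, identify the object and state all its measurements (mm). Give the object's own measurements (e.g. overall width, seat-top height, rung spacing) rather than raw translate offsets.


A wall 3364 mm long (x), 204 mm thick (y), 2715 mm tall, with a rectangular window opening cut through it. The opening is 1061 mm wide and 1732 mm tall; its sill is at z = 780 mm and its near (−x) edge is 1849 mm from the wall's −x end. The opening passes through the full wall thickness.


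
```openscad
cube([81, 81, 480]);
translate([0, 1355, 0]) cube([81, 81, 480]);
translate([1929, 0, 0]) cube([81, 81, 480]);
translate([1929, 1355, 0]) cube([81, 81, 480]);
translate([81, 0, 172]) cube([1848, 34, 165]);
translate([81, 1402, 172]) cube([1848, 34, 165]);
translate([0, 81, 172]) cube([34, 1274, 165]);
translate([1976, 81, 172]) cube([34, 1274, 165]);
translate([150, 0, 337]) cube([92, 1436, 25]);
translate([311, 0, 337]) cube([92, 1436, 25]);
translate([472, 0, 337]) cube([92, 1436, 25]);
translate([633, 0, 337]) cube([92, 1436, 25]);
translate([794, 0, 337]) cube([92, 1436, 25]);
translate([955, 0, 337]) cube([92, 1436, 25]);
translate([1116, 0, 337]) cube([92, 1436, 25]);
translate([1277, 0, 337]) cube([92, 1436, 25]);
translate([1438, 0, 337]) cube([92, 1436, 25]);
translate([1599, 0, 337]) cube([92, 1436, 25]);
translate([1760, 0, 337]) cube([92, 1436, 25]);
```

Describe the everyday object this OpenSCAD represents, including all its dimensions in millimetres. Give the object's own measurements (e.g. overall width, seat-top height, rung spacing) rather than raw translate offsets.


A bed frame 2010 mm long (x) by 1436 mm wide (y). Four 81×81 mm corner posts, 480 mm tall, at the corners of the footprint. Four rails of 34 mm thickness and 165 mm height run between adjacent posts with their undersides at z = 172 mm, their outer faces flush with the outside of the frame (the two x-running rails run between the posts' inner faces; the two y-running rails run between the posts' inner faces). 11 slats, each 92 mm wide (x) and 25 mm thick, lie across the top of the two x-running rails, running the full 1436 mm width of the frame in y; along x they sit between the end posts with a 69 mm gap after the −x posts and between neighbouring slats, leaving 77 mm before the +x posts.


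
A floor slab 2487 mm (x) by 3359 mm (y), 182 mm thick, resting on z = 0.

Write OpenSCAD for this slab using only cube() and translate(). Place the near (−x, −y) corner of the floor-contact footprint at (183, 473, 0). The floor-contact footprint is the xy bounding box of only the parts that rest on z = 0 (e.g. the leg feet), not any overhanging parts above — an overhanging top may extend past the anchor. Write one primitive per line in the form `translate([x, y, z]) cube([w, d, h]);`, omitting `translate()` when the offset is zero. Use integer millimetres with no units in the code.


translate([183, 473, 0]) cube([2487, 3359, 182]);


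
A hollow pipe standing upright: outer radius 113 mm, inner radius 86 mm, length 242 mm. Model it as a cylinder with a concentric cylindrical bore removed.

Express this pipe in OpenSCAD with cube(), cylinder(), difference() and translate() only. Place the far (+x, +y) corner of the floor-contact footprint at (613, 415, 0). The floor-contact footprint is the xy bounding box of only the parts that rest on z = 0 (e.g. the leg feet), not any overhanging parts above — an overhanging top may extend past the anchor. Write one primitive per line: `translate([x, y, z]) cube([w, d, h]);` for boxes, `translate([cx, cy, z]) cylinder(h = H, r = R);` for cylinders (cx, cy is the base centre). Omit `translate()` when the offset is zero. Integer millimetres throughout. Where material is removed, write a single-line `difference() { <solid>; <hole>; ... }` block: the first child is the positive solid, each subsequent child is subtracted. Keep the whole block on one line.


difference() { translate([500, 302, 0]) cylinder(h = 242, r = 113); translate([500, 302, 0]) cylinder(h = 242, r = 86); }
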